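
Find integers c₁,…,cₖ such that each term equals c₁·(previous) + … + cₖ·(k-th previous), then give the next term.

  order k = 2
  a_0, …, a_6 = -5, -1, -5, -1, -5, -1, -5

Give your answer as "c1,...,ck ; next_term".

0,1 ; -1

  a_2 = 0·-1 + 1·-5 = -5
  a_3 = 0·-5 + 1·-1 = -1
  a_4 = 0·-1 + 1·-5 = -5
  a_5 = 0·-5 + 1·-1 = -1
  a_6 = 0·-1 + 1·-5 = -5
  a_7 = 0·-5 + 1·-1 = -1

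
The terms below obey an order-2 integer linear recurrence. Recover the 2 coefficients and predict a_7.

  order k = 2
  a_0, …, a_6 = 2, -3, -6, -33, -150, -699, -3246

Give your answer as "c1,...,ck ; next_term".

4,3 ; -15081

  a_2 = 4·-3 + 3·2 = -6
  a_3 = 4·-6 + 3·-3 = -33
  a_4 = 4·-33 + 3·-6 = -150
  a_5 = 4·-150 + 3·-33 = -699
  a_6 = 4·-699 + 3·-150 = -3246
  a_7 = 4·-3246 + 3·-699 = -15081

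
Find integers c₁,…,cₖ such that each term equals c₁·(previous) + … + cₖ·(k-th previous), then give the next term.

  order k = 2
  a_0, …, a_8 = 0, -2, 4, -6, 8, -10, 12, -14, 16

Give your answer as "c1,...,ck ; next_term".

-2,-1 ; -18

  a_2 = -2·-2 + -1·0 = 4
  a_3 = -2·4 + -1·-2 = -6
  a_4 = -2·-6 + -1·4 = 8
  a_5 = -2·8 + -1·-6 = -10
  a_6 = -2·-10 + -1·8 = 12
  a_7 = -2·12 + -1·-10 = -14
  a_8 = -2·-14 + -1·12 = 16
  a_9 = -2·16 + -1·-14 = -18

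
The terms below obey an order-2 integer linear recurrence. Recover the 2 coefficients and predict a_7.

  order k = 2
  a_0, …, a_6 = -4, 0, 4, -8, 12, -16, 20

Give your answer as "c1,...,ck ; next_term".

-2,-1 ; -24

  a_2 = -2·0 + -1·-4 = 4
  a_3 = -2·4 + -1·0 = -8
  a_4 = -2·-8 + -1·4 = 12
  a_5 = -2·12 + -1·-8 = -16
  a_6 = -2·-16 + -1·12 = 20
  a_7 = -2·20 + -1·-16 = -24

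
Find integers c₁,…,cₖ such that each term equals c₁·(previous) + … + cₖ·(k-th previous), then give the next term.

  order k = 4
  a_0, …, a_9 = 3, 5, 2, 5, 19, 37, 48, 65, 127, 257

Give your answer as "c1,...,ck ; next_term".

2,-2,2,1 ; 438

  a_4 = 2·5 + -2·2 + 2·5 + 1·3 = 19
  a_5 = 2·19 + -2·5 + 2·2 + 1·5 = 37
  a_6 = 2·37 + -2·19 + 2·5 + 1·2 = 48
  a_7 = 2·48 + -2·37 + 2·19 + 1·5 = 65
  a_8 = 2·65 + -2·48 + 2·37 + 1·19 = 127
  a_9 = 2·127 + -2·65 + 2·48 + 1·37 = 257
  a_10 = 2·257 + -2·127 + 2·65 + 1·48 = 438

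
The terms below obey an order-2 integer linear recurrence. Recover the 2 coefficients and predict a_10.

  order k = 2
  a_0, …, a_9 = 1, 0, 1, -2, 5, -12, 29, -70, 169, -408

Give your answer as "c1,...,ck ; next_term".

  a_2 = -2·0 + 1·1 = 1
  a_3 = -2·1 + 1·0 = -2
  a_4 = -2·-2 + 1·1 = 5
  a_5 = -2·5 + 1·-2 = -12
  a_6 = -2·-12 + 1·5 = 29
  a_7 = -2·29 + 1·-12 = -70
  a_8 = -2·-70 + 1·29 = 169
  a_9 = -2·169 + 1·-70 = -408
  a_10 = -2·-408 + 1·169 = 985

-2,1 ; 985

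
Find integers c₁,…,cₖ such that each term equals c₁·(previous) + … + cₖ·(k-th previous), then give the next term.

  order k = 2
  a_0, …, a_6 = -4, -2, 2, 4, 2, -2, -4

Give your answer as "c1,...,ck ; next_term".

1,-1 ; -2

  a_2 = 1·-2 + -1·-4 = 2
  a_3 = 1·2 + -1·-2 = 4
  a_4 = 1·4 + -1·2 = 2
  a_5 = 1·2 + -1·4 = -2
  a_6 = 1·-2 + -1·2 = -4
  a_7 = 1·-4 + -1·-2 = -2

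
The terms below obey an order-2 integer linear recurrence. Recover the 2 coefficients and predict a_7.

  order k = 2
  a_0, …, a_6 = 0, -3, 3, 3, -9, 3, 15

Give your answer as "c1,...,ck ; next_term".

-1,-2 ; -21

  a_2 = -1·-3 + -2·0 = 3
  a_3 = -1·3 + -2·-3 = 3
  a_4 = -1·3 + -2·3 = -9
  a_5 = -1·-9 + -2·3 = 3
  a_6 = -1·3 + -2·-9 = 15
  a_7 = -1·15 + -2·3 = -21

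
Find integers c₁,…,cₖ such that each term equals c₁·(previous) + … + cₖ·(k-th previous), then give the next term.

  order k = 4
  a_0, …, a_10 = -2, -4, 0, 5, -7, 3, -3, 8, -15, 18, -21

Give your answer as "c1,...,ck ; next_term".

-1,0,0,1 ; 29

  a_4 = -1·5 + 0·0 + 0·-4 + 1·-2 = -7
  a_5 = -1·-7 + 0·5 + 0·0 + 1·-4 = 3
  a_6 = -1·3 + 0·-7 + 0·5 + 1·0 = -3
  a_7 = -1·-3 + 0·3 + 0·-7 + 1·5 = 8
  a_8 = -1·8 + 0·-3 + 0·3 + 1·-7 = -15
  a_9 = -1·-15 + 0·8 + 0·-3 + 1·3 = 18
  a_10 = -1·18 + 0·-15 + 0·8 + 1·-3 = -21
  a_11 = -1·-21 + 0·18 + 0·-15 + 1·8 = 29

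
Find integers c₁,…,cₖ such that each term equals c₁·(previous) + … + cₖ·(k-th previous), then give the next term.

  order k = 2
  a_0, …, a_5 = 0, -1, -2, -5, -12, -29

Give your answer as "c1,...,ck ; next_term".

2,1 ; -70

  a_2 = 2·-1 + 1·0 = -2
  a_3 = 2·-2 + 1·-1 = -5
  a_4 = 2·-5 + 1·-2 = -12
  a_5 = 2·-12 + 1·-5 = -29
  a_6 = 2·-29 + 1·-12 = -70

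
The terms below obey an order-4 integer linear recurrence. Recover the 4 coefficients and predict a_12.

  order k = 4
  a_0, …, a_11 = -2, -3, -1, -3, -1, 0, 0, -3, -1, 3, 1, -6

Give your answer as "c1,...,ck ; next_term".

0,-1,0,1 ; -2

  a_4 = 0·-3 + -1·-1 + 0·-3 + 1·-2 = -1
  a_5 = 0·-1 + -1·-3 + 0·-1 + 1·-3 = 0
  a_6 = 0·0 + -1·-1 + 0·-3 + 1·-1 = 0
  a_7 = 0·0 + -1·0 + 0·-1 + 1·-3 = -3
  a_8 = 0·-3 + -1·0 + 0·0 + 1·-1 = -1
  a_9 = 0·-1 + -1·-3 + 0·0 + 1·0 = 3
  a_10 = 0·3 + -1·-1 + 0·-3 + 1·0 = 1
  a_11 = 0·1 + -1·3 + 0·-1 + 1·-3 = -6
  a_12 = 0·-6 + -1·1 + 0·3 + 1·-1 = -2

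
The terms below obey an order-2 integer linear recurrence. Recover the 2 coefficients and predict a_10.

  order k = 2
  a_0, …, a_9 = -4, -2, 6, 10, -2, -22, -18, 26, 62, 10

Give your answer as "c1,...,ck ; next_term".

1,-2 ; -114

  a_2 = 1·-2 + -2·-4 = 6
  a_3 = 1·6 + -2·-2 = 10
  a_4 = 1·10 + -2·6 = -2
  a_5 = 1·-2 + -2·10 = -22
  a_6 = 1·-22 + -2·-2 = -18
  a_7 = 1·-18 + -2·-22 = 26
  a_8 = 1·26 + -2·-18 = 62
  a_9 = 1·62 + -2·26 = 10
  a_10 = 1·10 + -2·62 = -114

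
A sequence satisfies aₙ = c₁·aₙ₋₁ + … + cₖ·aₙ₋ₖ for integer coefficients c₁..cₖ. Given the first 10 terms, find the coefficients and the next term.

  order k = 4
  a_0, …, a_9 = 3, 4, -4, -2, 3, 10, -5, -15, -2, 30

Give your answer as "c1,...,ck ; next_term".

0,-1,-1,1 ; 12

  a_4 = 0·-2 + -1·-4 + -1·4 + 1·3 = 3
  a_5 = 0·3 + -1·-2 + -1·-4 + 1·4 = 10
  a_6 = 0·10 + -1·3 + -1·-2 + 1·-4 = -5
  a_7 = 0·-5 + -1·10 + -1·3 + 1·-2 = -15
  a_8 = 0·-15 + -1·-5 + -1·10 + 1·3 = -2
  a_9 = 0·-2 + -1·-15 + -1·-5 + 1·10 = 30
  a_10 = 0·30 + -1·-2 + -1·-15 + 1·-5 = 12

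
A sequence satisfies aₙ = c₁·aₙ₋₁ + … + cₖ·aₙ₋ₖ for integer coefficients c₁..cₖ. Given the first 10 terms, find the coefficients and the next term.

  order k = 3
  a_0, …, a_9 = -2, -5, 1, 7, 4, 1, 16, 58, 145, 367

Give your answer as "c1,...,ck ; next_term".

3,-2,3 ; 985

  a_3 = 3·1 + -2·-5 + 3·-2 = 7
  a_4 = 3·7 + -2·1 + 3·-5 = 4
  a_5 = 3·4 + -2·7 + 3·1 = 1
  a_6 = 3·1 + -2·4 + 3·7 = 16
  a_7 = 3·16 + -2·1 + 3·4 = 58
  a_8 = 3·58 + -2·16 + 3·1 = 145
  a_9 = 3·145 + -2·58 + 3·16 = 367
  a_10 = 3·367 + -2·145 + 3·58 = 985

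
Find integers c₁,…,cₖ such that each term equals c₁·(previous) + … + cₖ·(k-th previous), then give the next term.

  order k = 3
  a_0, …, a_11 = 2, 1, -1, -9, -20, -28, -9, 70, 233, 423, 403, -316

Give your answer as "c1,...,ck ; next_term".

  a_3 = 2·-1 + -1·1 + -3·2 = -9
  a_4 = 2·-9 + -1·-1 + -3·1 = -20
  a_5 = 2·-20 + -1·-9 + -3·-1 = -28
  a_6 = 2·-28 + -1·-20 + -3·-9 = -9
  a_7 = 2·-9 + -1·-28 + -3·-20 = 70
  a_8 = 2·70 + -1·-9 + -3·-28 = 233
  a_9 = 2·233 + -1·70 + -3·-9 = 423
  a_10 = 2·423 + -1·233 + -3·70 = 403
  a_11 = 2·403 + -1·423 + -3·233 = -316
  a_12 = 2·-316 + -1·403 + -3·423 = -2304

2,-1,-3 ; -2304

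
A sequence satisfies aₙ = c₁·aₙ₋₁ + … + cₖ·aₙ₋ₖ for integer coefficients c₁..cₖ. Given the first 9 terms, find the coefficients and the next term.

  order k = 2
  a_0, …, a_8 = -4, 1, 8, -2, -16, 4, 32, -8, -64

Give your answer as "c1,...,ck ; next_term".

0,-2 ; 16

  a_2 = 0·1 + -2·-4 = 8
  a_3 = 0·8 + -2·1 = -2
  a_4 = 0·-2 + -2·8 = -16
  a_5 = 0·-16 + -2·-2 = 4
  a_6 = 0·4 + -2·-16 = 32
  a_7 = 0·32 + -2·4 = -8
  a_8 = 0·-8 + -2·32 = -64
  a_9 = 0·-64 + -2·-8 = 16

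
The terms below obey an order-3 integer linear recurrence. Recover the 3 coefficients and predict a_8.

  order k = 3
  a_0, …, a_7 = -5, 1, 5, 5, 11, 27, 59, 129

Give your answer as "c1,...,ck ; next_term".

2,0,1 ; 285

  a_3 = 2·5 + 0·1 + 1·-5 = 5
  a_4 = 2·5 + 0·5 + 1·1 = 11
  a_5 = 2·11 + 0·5 + 1·5 = 27
  a_6 = 2·27 + 0·11 + 1·5 = 59
  a_7 = 2·59 + 0·27 + 1·11 = 129
  a_8 = 2·129 + 0·59 + 1·27 = 285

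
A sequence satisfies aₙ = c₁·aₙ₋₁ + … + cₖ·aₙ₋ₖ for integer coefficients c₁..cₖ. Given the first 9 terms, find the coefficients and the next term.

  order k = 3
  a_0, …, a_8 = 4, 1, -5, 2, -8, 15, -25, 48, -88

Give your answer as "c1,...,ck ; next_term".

  a_3 = -1·-5 + 1·1 + -1·4 = 2
  a_4 = -1·2 + 1·-5 + -1·1 = -8
  a_5 = -1·-8 + 1·2 + -1·-5 = 15
  a_6 = -1·15 + 1·-8 + -1·2 = -25
  a_7 = -1·-25 + 1·15 + -1·-8 = 48
  a_8 = -1·48 + 1·-25 + -1·15 = -88
  a_9 = -1·-88 + 1·48 + -1·-25 = 161

-1,1,-1 ; 161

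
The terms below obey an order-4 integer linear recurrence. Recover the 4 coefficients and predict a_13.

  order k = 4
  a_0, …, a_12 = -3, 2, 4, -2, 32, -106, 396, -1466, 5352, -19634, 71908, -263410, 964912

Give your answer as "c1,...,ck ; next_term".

  a_4 = -3·-2 + 3·4 + 1·2 + -4·-3 = 32
  a_5 = -3·32 + 3·-2 + 1·4 + -4·2 = -106
  a_6 = -3·-106 + 3·32 + 1·-2 + -4·4 = 396
  a_7 = -3·396 + 3·-106 + 1·32 + -4·-2 = -1466
  a_8 = -3·-1466 + 3·396 + 1·-106 + -4·32 = 5352
  a_9 = -3·5352 + 3·-1466 + 1·396 + -4·-106 = -19634
  a_10 = -3·-19634 + 3·5352 + 1·-1466 + -4·396 = 71908
  a_11 = -3·71908 + 3·-19634 + 1·5352 + -4·-1466 = -263410
  a_12 = -3·-263410 + 3·71908 + 1·-19634 + -4·5352 = 964912
  a_13 = -3·964912 + 3·-263410 + 1·71908 + -4·-19634 = -3534522

-3,3,1,-4 ; -3534522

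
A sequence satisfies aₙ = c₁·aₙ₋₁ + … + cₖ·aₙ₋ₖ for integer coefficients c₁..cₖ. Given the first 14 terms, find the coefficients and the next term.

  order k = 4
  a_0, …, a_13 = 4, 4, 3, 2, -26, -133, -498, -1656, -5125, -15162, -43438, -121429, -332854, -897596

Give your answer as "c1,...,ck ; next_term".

  a_4 = 4·2 + -2·3 + -3·4 + -4·4 = -26
  a_5 = 4·-26 + -2·2 + -3·3 + -4·4 = -133
  a_6 = 4·-133 + -2·-26 + -3·2 + -4·3 = -498
  a_7 = 4·-498 + -2·-133 + -3·-26 + -4·2 = -1656
  a_8 = 4·-1656 + -2·-498 + -3·-133 + -4·-26 = -5125
  a_9 = 4·-5125 + -2·-1656 + -3·-498 + -4·-133 = -15162
  a_10 = 4·-15162 + -2·-5125 + -3·-1656 + -4·-498 = -43438
  a_11 = 4·-43438 + -2·-15162 + -3·-5125 + -4·-1656 = -121429
  a_12 = 4·-121429 + -2·-43438 + -3·-15162 + -4·-5125 = -332854
  a_13 = 4·-332854 + -2·-121429 + -3·-43438 + -4·-15162 = -897596
  a_14 = 4·-897596 + -2·-332854 + -3·-121429 + -4·-43438 = -2386637

4,-2,-3,-4 ; -2386637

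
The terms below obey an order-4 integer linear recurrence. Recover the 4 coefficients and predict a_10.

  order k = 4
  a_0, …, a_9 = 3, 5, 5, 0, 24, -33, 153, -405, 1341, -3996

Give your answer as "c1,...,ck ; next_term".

  a_4 = -2·0 + 3·5 + 0·5 + 3·3 = 24
  a_5 = -2·24 + 3·0 + 0·5 + 3·5 = -33
  a_6 = -2·-33 + 3·24 + 0·0 + 3·5 = 153
  a_7 = -2·153 + 3·-33 + 0·24 + 3·0 = -405
  a_8 = -2·-405 + 3·153 + 0·-33 + 3·24 = 1341
  a_9 = -2·1341 + 3·-405 + 0·153 + 3·-33 = -3996
  a_10 = -2·-3996 + 3·1341 + 0·-405 + 3·153 = 12474

-2,3,0,3 ; 12474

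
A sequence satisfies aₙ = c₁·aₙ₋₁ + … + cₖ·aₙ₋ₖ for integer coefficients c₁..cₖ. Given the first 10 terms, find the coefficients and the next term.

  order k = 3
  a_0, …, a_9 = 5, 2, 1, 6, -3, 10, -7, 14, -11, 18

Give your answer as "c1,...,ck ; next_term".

  a_3 = -1·1 + 1·2 + 1·5 = 6
  a_4 = -1·6 + 1·1 + 1·2 = -3
  a_5 = -1·-3 + 1·6 + 1·1 = 10
  a_6 = -1·10 + 1·-3 + 1·6 = -7
  a_7 = -1·-7 + 1·10 + 1·-3 = 14
  a_8 = -1·14 + 1·-7 + 1·10 = -11
  a_9 = -1·-11 + 1·14 + 1·-7 = 18
  a_10 = -1·18 + 1·-11 + 1·14 = -15

-1,1,1 ; -15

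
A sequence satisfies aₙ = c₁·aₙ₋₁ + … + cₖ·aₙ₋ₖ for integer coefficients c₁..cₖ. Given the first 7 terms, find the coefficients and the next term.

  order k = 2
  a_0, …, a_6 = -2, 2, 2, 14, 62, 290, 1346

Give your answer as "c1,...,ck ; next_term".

4,3 ; 6254

  a_2 = 4·2 + 3·-2 = 2
  a_3 = 4·2 + 3·2 = 14
  a_4 = 4·14 + 3·2 = 62
  a_5 = 4·62 + 3·14 = 290
  a_6 = 4·290 + 3·62 = 1346
  a_7 = 4·1346 + 3·290 = 6254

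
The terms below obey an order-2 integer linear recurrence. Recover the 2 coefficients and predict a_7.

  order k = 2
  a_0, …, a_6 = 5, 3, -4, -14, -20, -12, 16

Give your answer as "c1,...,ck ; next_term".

2,-2 ; 56

  a_2 = 2·3 + -2·5 = -4
  a_3 = 2·-4 + -2·3 = -14
  a_4 = 2·-14 + -2·-4 = -20
  a_5 = 2·-20 + -2·-14 = -12
  a_6 = 2·-12 + -2·-20 = 16
  a_7 = 2·16 + -2·-12 = 56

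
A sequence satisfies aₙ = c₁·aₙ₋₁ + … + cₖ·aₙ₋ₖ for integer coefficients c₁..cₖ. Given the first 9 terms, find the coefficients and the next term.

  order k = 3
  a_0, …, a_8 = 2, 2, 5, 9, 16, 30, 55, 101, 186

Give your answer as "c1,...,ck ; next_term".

  a_3 = 1·5 + 1·2 + 1·2 = 9
  a_4 = 1·9 + 1·5 + 1·2 = 16
  a_5 = 1·16 + 1·9 + 1·5 = 30
  a_6 = 1·30 + 1·16 + 1·9 = 55
  a_7 = 1·55 + 1·30 + 1·16 = 101
  a_8 = 1·101 + 1·55 + 1·30 = 186
  a_9 = 1·186 + 1·101 + 1·55 = 342

1,1,1 ; 342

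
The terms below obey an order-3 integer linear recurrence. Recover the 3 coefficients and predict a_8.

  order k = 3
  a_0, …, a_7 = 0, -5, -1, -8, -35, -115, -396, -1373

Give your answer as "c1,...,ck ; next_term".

3,1,2 ; -4745

  a_3 = 3·-1 + 1·-5 + 2·0 = -8
  a_4 = 3·-8 + 1·-1 + 2·-5 = -35
  a_5 = 3·-35 + 1·-8 + 2·-1 = -115
  a_6 = 3·-115 + 1·-35 + 2·-8 = -396
  a_7 = 3·-396 + 1·-115 + 2·-35 = -1373
  a_8 = 3·-1373 + 1·-396 + 2·-115 = -4745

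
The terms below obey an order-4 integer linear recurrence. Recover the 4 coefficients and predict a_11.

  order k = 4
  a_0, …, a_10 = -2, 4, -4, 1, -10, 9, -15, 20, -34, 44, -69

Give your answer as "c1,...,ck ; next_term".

0,1,-1,1 ; 98

  a_4 = 0·1 + 1·-4 + -1·4 + 1·-2 = -10
  a_5 = 0·-10 + 1·1 + -1·-4 + 1·4 = 9
  a_6 = 0·9 + 1·-10 + -1·1 + 1·-4 = -15
  a_7 = 0·-15 + 1·9 + -1·-10 + 1·1 = 20
  a_8 = 0·20 + 1·-15 + -1·9 + 1·-10 = -34
  a_9 = 0·-34 + 1·20 + -1·-15 + 1·9 = 44
  a_10 = 0·44 + 1·-34 + -1·20 + 1·-15 = -69
  a_11 = 0·-69 + 1·44 + -1·-34 + 1·20 = 98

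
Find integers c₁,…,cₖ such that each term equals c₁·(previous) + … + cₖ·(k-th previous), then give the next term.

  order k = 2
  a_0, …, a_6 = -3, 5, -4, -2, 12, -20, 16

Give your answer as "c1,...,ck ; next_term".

  a_2 = -2·5 + -2·-3 = -4
  a_3 = -2·-4 + -2·5 = -2
  a_4 = -2·-2 + -2·-4 = 12
  a_5 = -2·12 + -2·-2 = -20
  a_6 = -2·-20 + -2·12 = 16
  a_7 = -2·16 + -2·-20 = 8

-2,-2 ; 8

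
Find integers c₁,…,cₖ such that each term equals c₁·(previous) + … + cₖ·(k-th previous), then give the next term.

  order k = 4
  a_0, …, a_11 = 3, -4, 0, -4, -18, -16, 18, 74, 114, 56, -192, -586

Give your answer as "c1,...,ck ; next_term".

2,-3,1,-2 ; -768

  a_4 = 2·-4 + -3·0 + 1·-4 + -2·3 = -18
  a_5 = 2·-18 + -3·-4 + 1·0 + -2·-4 = -16
  a_6 = 2·-16 + -3·-18 + 1·-4 + -2·0 = 18
  a_7 = 2·18 + -3·-16 + 1·-18 + -2·-4 = 74
  a_8 = 2·74 + -3·18 + 1·-16 + -2·-18 = 114
  a_9 = 2·114 + -3·74 + 1·18 + -2·-16 = 56
  a_10 = 2·56 + -3·114 + 1·74 + -2·18 = -192
  a_11 = 2·-192 + -3·56 + 1·114 + -2·74 = -586
  a_12 = 2·-586 + -3·-192 + 1·56 + -2·114 = -768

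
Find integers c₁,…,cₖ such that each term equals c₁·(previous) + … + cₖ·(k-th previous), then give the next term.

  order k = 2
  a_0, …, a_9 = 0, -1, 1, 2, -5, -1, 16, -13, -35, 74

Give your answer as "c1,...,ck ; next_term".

-1,-3 ; 31

  a_2 = -1·-1 + -3·0 = 1
  a_3 = -1·1 + -3·-1 = 2
  a_4 = -1·2 + -3·1 = -5
  a_5 = -1·-5 + -3·2 = -1
  a_6 = -1·-1 + -3·-5 = 16
  a_7 = -1·16 + -3·-1 = -13
  a_8 = -1·-13 + -3·16 = -35
  a_9 = -1·-35 + -3·-13 = 74
  a_10 = -1·74 + -3·-35 = 31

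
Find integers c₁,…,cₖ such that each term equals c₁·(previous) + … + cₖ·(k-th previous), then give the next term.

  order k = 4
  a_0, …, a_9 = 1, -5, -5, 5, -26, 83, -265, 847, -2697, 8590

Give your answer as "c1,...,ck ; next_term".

  a_4 = -3·5 + 1·-5 + 1·-5 + -1·1 = -26
  a_5 = -3·-26 + 1·5 + 1·-5 + -1·-5 = 83
  a_6 = -3·83 + 1·-26 + 1·5 + -1·-5 = -265
  a_7 = -3·-265 + 1·83 + 1·-26 + -1·5 = 847
  a_8 = -3·847 + 1·-265 + 1·83 + -1·-26 = -2697
  a_9 = -3·-2697 + 1·847 + 1·-265 + -1·83 = 8590
  a_10 = -3·8590 + 1·-2697 + 1·847 + -1·-265 = -27355

-3,1,1,-1 ; -27355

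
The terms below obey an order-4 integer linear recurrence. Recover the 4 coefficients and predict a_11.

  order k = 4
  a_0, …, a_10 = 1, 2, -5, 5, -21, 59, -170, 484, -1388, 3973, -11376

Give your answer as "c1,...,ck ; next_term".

-2,2,-1,1 ; 32570

  a_4 = -2·5 + 2·-5 + -1·2 + 1·1 = -21
  a_5 = -2·-21 + 2·5 + -1·-5 + 1·2 = 59
  a_6 = -2·59 + 2·-21 + -1·5 + 1·-5 = -170
  a_7 = -2·-170 + 2·59 + -1·-21 + 1·5 = 484
  a_8 = -2·484 + 2·-170 + -1·59 + 1·-21 = -1388
  a_9 = -2·-1388 + 2·484 + -1·-170 + 1·59 = 3973
  a_10 = -2·3973 + 2·-1388 + -1·484 + 1·-170 = -11376
  a_11 = -2·-11376 + 2·3973 + -1·-1388 + 1·484 = 32570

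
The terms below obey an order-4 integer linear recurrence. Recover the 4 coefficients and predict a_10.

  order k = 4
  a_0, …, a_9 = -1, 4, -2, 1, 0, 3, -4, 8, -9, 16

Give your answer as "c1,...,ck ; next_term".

  a_4 = -1·1 + 1·-2 + 1·4 + 1·-1 = 0
  a_5 = -1·0 + 1·1 + 1·-2 + 1·4 = 3
  a_6 = -1·3 + 1·0 + 1·1 + 1·-2 = -4
  a_7 = -1·-4 + 1·3 + 1·0 + 1·1 = 8
  a_8 = -1·8 + 1·-4 + 1·3 + 1·0 = -9
  a_9 = -1·-9 + 1·8 + 1·-4 + 1·3 = 16
  a_10 = -1·16 + 1·-9 + 1·8 + 1·-4 = -21

-1,1,1,1 ; -21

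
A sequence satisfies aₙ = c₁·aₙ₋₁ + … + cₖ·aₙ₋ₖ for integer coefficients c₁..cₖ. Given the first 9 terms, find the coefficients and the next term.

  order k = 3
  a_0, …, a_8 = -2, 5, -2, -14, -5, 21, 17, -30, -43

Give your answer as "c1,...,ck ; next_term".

1,-2,1 ; 34

  a_3 = 1·-2 + -2·5 + 1·-2 = -14
  a_4 = 1·-14 + -2·-2 + 1·5 = -5
  a_5 = 1·-5 + -2·-14 + 1·-2 = 21
  a_6 = 1·21 + -2·-5 + 1·-14 = 17
  a_7 = 1·17 + -2·21 + 1·-5 = -30
  a_8 = 1·-30 + -2·17 + 1·21 = -43
  a_9 = 1·-43 + -2·-30 + 1·17 = 34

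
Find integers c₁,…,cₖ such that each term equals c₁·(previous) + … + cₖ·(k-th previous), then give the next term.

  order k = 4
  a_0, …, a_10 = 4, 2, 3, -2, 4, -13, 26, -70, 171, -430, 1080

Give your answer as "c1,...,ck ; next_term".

  a_4 = -2·-2 + 2·3 + 1·2 + -2·4 = 4
  a_5 = -2·4 + 2·-2 + 1·3 + -2·2 = -13
  a_6 = -2·-13 + 2·4 + 1·-2 + -2·3 = 26
  a_7 = -2·26 + 2·-13 + 1·4 + -2·-2 = -70
  a_8 = -2·-70 + 2·26 + 1·-13 + -2·4 = 171
  a_9 = -2·171 + 2·-70 + 1·26 + -2·-13 = -430
  a_10 = -2·-430 + 2·171 + 1·-70 + -2·26 = 1080
  a_11 = -2·1080 + 2·-430 + 1·171 + -2·-70 = -2709

-2,2,1,-2 ; -2709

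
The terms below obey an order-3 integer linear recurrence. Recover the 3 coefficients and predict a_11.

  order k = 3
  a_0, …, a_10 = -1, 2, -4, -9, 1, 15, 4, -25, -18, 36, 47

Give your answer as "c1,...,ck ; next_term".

  a_3 = 1·-4 + -2·2 + 1·-1 = -9
  a_4 = 1·-9 + -2·-4 + 1·2 = 1
  a_5 = 1·1 + -2·-9 + 1·-4 = 15
  a_6 = 1·15 + -2·1 + 1·-9 = 4
  a_7 = 1·4 + -2·15 + 1·1 = -25
  a_8 = 1·-25 + -2·4 + 1·15 = -18
  a_9 = 1·-18 + -2·-25 + 1·4 = 36
  a_10 = 1·36 + -2·-18 + 1·-25 = 47
  a_11 = 1·47 + -2·36 + 1·-18 = -43

1,-2,1 ; -43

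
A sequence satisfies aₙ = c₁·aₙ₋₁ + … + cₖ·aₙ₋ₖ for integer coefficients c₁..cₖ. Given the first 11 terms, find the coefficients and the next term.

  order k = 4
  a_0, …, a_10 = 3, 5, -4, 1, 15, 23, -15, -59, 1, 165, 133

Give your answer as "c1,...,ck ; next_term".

1,-2,0,2 ; -315

  a_4 = 1·1 + -2·-4 + 0·5 + 2·3 = 15
  a_5 = 1·15 + -2·1 + 0·-4 + 2·5 = 23
  a_6 = 1·23 + -2·15 + 0·1 + 2·-4 = -15
  a_7 = 1·-15 + -2·23 + 0·15 + 2·1 = -59
  a_8 = 1·-59 + -2·-15 + 0·23 + 2·15 = 1
  a_9 = 1·1 + -2·-59 + 0·-15 + 2·23 = 165
  a_10 = 1·165 + -2·1 + 0·-59 + 2·-15 = 133
  a_11 = 1·133 + -2·165 + 0·1 + 2·-59 = -315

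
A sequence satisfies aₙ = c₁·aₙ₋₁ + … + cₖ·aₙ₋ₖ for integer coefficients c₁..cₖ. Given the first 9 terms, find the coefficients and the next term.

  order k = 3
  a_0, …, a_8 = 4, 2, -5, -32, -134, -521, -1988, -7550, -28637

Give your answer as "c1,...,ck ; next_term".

  a_3 = 4·-5 + 0·2 + -3·4 = -32
  a_4 = 4·-32 + 0·-5 + -3·2 = -134
  a_5 = 4·-134 + 0·-32 + -3·-5 = -521
  a_6 = 4·-521 + 0·-134 + -3·-32 = -1988
  a_7 = 4·-1988 + 0·-521 + -3·-134 = -7550
  a_8 = 4·-7550 + 0·-1988 + -3·-521 = -28637
  a_9 = 4·-28637 + 0·-7550 + -3·-1988 = -108584

4,0,-3 ; -108584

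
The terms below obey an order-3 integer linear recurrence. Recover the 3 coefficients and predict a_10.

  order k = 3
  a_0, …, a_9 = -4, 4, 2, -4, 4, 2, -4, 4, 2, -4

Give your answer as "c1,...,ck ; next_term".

  a_3 = 0·2 + 0·4 + 1·-4 = -4
  a_4 = 0·-4 + 0·2 + 1·4 = 4
  a_5 = 0·4 + 0·-4 + 1·2 = 2
  a_6 = 0·2 + 0·4 + 1·-4 = -4
  a_7 = 0·-4 + 0·2 + 1·4 = 4
  a_8 = 0·4 + 0·-4 + 1·2 = 2
  a_9 = 0·2 + 0·4 + 1·-4 = -4
  a_10 = 0·-4 + 0·2 + 1·4 = 4

0,0,1 ; 4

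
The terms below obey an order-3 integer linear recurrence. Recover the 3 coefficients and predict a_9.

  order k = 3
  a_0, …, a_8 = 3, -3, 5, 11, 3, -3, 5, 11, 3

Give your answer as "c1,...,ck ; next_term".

1,-1,1 ; -3

  a_3 = 1·5 + -1·-3 + 1·3 = 11
  a_4 = 1·11 + -1·5 + 1·-3 = 3
  a_5 = 1·3 + -1·11 + 1·5 = -3
  a_6 = 1·-3 + -1·3 + 1·11 = 5
  a_7 = 1·5 + -1·-3 + 1·3 = 11
  a_8 = 1·11 + -1·5 + 1·-3 = 3
  a_9 = 1·3 + -1·11 + 1·5 = -3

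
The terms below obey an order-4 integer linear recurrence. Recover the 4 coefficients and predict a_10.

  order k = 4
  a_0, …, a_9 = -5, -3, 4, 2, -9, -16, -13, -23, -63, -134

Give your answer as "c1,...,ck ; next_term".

  a_4 = 1·2 + 1·4 + 0·-3 + 3·-5 = -9
  a_5 = 1·-9 + 1·2 + 0·4 + 3·-3 = -16
  a_6 = 1·-16 + 1·-9 + 0·2 + 3·4 = -13
  a_7 = 1·-13 + 1·-16 + 0·-9 + 3·2 = -23
  a_8 = 1·-23 + 1·-13 + 0·-16 + 3·-9 = -63
  a_9 = 1·-63 + 1·-23 + 0·-13 + 3·-16 = -134
  a_10 = 1·-134 + 1·-63 + 0·-23 + 3·-13 = -236

1,1,0,3 ; -236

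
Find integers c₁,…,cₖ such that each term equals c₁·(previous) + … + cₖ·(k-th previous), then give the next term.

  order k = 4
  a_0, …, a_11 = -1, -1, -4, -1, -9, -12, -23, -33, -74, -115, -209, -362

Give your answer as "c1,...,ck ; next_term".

0,1,2,3 ; -661

  a_4 = 0·-1 + 1·-4 + 2·-1 + 3·-1 = -9
  a_5 = 0·-9 + 1·-1 + 2·-4 + 3·-1 = -12
  a_6 = 0·-12 + 1·-9 + 2·-1 + 3·-4 = -23
  a_7 = 0·-23 + 1·-12 + 2·-9 + 3·-1 = -33
  a_8 = 0·-33 + 1·-23 + 2·-12 + 3·-9 = -74
  a_9 = 0·-74 + 1·-33 + 2·-23 + 3·-12 = -115
  a_10 = 0·-115 + 1·-74 + 2·-33 + 3·-23 = -209
  a_11 = 0·-209 + 1·-115 + 2·-74 + 3·-33 = -362
  a_12 = 0·-362 + 1·-209 + 2·-115 + 3·-74 = -661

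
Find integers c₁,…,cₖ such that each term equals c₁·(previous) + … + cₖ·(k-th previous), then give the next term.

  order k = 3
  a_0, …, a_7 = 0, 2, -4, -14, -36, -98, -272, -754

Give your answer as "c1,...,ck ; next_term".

  a_3 = 3·-4 + -1·2 + 1·0 = -14
  a_4 = 3·-14 + -1·-4 + 1·2 = -36
  a_5 = 3·-36 + -1·-14 + 1·-4 = -98
  a_6 = 3·-98 + -1·-36 + 1·-14 = -272
  a_7 = 3·-272 + -1·-98 + 1·-36 = -754
  a_8 = 3·-754 + -1·-272 + 1·-98 = -2088

3,-1,1 ; -2088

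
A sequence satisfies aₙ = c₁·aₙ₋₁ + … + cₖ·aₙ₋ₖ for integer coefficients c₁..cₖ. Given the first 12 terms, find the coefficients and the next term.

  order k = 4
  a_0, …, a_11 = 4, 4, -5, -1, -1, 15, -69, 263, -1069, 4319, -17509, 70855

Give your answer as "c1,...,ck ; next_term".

-3,4,0,4 ; -286877

  a_4 = -3·-1 + 4·-5 + 0·4 + 4·4 = -1
  a_5 = -3·-1 + 4·-1 + 0·-5 + 4·4 = 15
  a_6 = -3·15 + 4·-1 + 0·-1 + 4·-5 = -69
  a_7 = -3·-69 + 4·15 + 0·-1 + 4·-1 = 263
  a_8 = -3·263 + 4·-69 + 0·15 + 4·-1 = -1069
  a_9 = -3·-1069 + 4·263 + 0·-69 + 4·15 = 4319
  a_10 = -3·4319 + 4·-1069 + 0·263 + 4·-69 = -17509
  a_11 = -3·-17509 + 4·4319 + 0·-1069 + 4·263 = 70855
  a_12 = -3·70855 + 4·-17509 + 0·4319 + 4·-1069 = -286877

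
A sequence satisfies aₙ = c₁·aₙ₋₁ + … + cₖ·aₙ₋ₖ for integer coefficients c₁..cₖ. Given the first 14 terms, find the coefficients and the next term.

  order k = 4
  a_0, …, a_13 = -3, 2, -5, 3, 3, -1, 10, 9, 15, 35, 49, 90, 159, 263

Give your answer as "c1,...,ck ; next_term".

  a_4 = 1·3 + 1·-5 + 1·2 + -1·-3 = 3
  a_5 = 1·3 + 1·3 + 1·-5 + -1·2 = -1
  a_6 = 1·-1 + 1·3 + 1·3 + -1·-5 = 10
  a_7 = 1·10 + 1·-1 + 1·3 + -1·3 = 9
  a_8 = 1·9 + 1·10 + 1·-1 + -1·3 = 15
  a_9 = 1·15 + 1·9 + 1·10 + -1·-1 = 35
  a_10 = 1·35 + 1·15 + 1·9 + -1·10 = 49
  a_11 = 1·49 + 1·35 + 1·15 + -1·9 = 90
  a_12 = 1·90 + 1·49 + 1·35 + -1·15 = 159
  a_13 = 1·159 + 1·90 + 1·49 + -1·35 = 263
  a_14 = 1·263 + 1·159 + 1·90 + -1·49 = 463

1,1,1,-1 ; 463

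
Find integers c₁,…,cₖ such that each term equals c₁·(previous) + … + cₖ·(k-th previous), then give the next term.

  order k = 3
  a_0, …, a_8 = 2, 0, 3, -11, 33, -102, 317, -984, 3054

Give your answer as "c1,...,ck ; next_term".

  a_3 = -3·3 + 0·0 + -1·2 = -11
  a_4 = -3·-11 + 0·3 + -1·0 = 33
  a_5 = -3·33 + 0·-11 + -1·3 = -102
  a_6 = -3·-102 + 0·33 + -1·-11 = 317
  a_7 = -3·317 + 0·-102 + -1·33 = -984
  a_8 = -3·-984 + 0·317 + -1·-102 = 3054
  a_9 = -3·3054 + 0·-984 + -1·317 = -9479

-3,0,-1 ; -9479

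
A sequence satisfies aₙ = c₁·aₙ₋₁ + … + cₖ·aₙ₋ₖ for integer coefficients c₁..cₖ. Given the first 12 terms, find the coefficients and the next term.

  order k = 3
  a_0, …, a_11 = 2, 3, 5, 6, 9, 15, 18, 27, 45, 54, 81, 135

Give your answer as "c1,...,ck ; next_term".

  a_3 = 0·5 + 0·3 + 3·2 = 6
  a_4 = 0·6 + 0·5 + 3·3 = 9
  a_5 = 0·9 + 0·6 + 3·5 = 15
  a_6 = 0·15 + 0·9 + 3·6 = 18
  a_7 = 0·18 + 0·15 + 3·9 = 27
  a_8 = 0·27 + 0·18 + 3·15 = 45
  a_9 = 0·45 + 0·27 + 3·18 = 54
  a_10 = 0·54 + 0·45 + 3·27 = 81
  a_11 = 0·81 + 0·54 + 3·45 = 135
  a_12 = 0·135 + 0·81 + 3·54 = 162

0,0,3 ; 162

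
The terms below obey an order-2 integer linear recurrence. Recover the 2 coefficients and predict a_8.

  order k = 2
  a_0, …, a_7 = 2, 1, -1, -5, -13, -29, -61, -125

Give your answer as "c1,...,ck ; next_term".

3,-2 ; -253

  a_2 = 3·1 + -2·2 = -1
  a_3 = 3·-1 + -2·1 = -5
  a_4 = 3·-5 + -2·-1 = -13
  a_5 = 3·-13 + -2·-5 = -29
  a_6 = 3·-29 + -2·-13 = -61
  a_7 = 3·-61 + -2·-29 = -125
  a_8 = 3·-125 + -2·-61 = -253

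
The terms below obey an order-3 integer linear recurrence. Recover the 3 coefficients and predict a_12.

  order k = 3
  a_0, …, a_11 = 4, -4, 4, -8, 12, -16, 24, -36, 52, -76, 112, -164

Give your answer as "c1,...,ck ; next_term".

  a_3 = -1·4 + 0·-4 + -1·4 = -8
  a_4 = -1·-8 + 0·4 + -1·-4 = 12
  a_5 = -1·12 + 0·-8 + -1·4 = -16
  a_6 = -1·-16 + 0·12 + -1·-8 = 24
  a_7 = -1·24 + 0·-16 + -1·12 = -36
  a_8 = -1·-36 + 0·24 + -1·-16 = 52
  a_9 = -1·52 + 0·-36 + -1·24 = -76
  a_10 = -1·-76 + 0·52 + -1·-36 = 112
  a_11 = -1·112 + 0·-76 + -1·52 = -164
  a_12 = -1·-164 + 0·112 + -1·-76 = 240

-1,0,-1 ; 240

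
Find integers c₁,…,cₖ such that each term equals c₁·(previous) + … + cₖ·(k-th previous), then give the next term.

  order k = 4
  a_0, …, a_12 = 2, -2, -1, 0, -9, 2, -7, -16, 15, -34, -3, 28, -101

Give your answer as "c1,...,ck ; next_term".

0,1,2,-2 ; 90

  a_4 = 0·0 + 1·-1 + 2·-2 + -2·2 = -9
  a_5 = 0·-9 + 1·0 + 2·-1 + -2·-2 = 2
  a_6 = 0·2 + 1·-9 + 2·0 + -2·-1 = -7
  a_7 = 0·-7 + 1·2 + 2·-9 + -2·0 = -16
  a_8 = 0·-16 + 1·-7 + 2·2 + -2·-9 = 15
  a_9 = 0·15 + 1·-16 + 2·-7 + -2·2 = -34
  a_10 = 0·-34 + 1·15 + 2·-16 + -2·-7 = -3
  a_11 = 0·-3 + 1·-34 + 2·15 + -2·-16 = 28
  a_12 = 0·28 + 1·-3 + 2·-34 + -2·15 = -101
  a_13 = 0·-101 + 1·28 + 2·-3 + -2·-34 = 90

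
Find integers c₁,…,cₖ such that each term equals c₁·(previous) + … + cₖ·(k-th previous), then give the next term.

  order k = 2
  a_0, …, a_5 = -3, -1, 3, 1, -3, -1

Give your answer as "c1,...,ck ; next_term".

0,-1 ; 3

  a_2 = 0·-1 + -1·-3 = 3
  a_3 = 0·3 + -1·-1 = 1
  a_4 = 0·1 + -1·3 = -3
  a_5 = 0·-3 + -1·1 = -1
  a_6 = 0·-1 + -1·-3 = 3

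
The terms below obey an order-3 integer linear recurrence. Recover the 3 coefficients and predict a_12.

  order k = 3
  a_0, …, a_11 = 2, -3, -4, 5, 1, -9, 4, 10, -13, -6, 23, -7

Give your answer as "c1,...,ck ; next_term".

0,-1,1 ; -29

  a_3 = 0·-4 + -1·-3 + 1·2 = 5
  a_4 = 0·5 + -1·-4 + 1·-3 = 1
  a_5 = 0·1 + -1·5 + 1·-4 = -9
  a_6 = 0·-9 + -1·1 + 1·5 = 4
  a_7 = 0·4 + -1·-9 + 1·1 = 10
  a_8 = 0·10 + -1·4 + 1·-9 = -13
  a_9 = 0·-13 + -1·10 + 1·4 = -6
  a_10 = 0·-6 + -1·-13 + 1·10 = 23
  a_11 = 0·23 + -1·-6 + 1·-13 = -7
  a_12 = 0·-7 + -1·23 + 1·-6 = -29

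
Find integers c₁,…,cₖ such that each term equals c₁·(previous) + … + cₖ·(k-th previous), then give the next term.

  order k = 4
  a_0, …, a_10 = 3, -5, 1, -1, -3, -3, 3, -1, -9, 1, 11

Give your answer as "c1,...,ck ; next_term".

0,-1,1,1 ; -11

  a_4 = 0·-1 + -1·1 + 1·-5 + 1·3 = -3
  a_5 = 0·-3 + -1·-1 + 1·1 + 1·-5 = -3
  a_6 = 0·-3 + -1·-3 + 1·-1 + 1·1 = 3
  a_7 = 0·3 + -1·-3 + 1·-3 + 1·-1 = -1
  a_8 = 0·-1 + -1·3 + 1·-3 + 1·-3 = -9
  a_9 = 0·-9 + -1·-1 + 1·3 + 1·-3 = 1
  a_10 = 0·1 + -1·-9 + 1·-1 + 1·3 = 11
  a_11 = 0·11 + -1·1 + 1·-9 + 1·-1 = -11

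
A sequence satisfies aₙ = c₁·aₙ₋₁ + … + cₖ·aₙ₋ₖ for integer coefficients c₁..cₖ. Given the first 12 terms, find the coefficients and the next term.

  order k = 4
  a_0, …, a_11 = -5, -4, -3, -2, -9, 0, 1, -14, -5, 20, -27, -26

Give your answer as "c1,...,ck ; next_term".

  a_4 = -1·-2 + -1·-3 + 1·-4 + 2·-5 = -9
  a_5 = -1·-9 + -1·-2 + 1·-3 + 2·-4 = 0
  a_6 = -1·0 + -1·-9 + 1·-2 + 2·-3 = 1
  a_7 = -1·1 + -1·0 + 1·-9 + 2·-2 = -14
  a_8 = -1·-14 + -1·1 + 1·0 + 2·-9 = -5
  a_9 = -1·-5 + -1·-14 + 1·1 + 2·0 = 20
  a_10 = -1·20 + -1·-5 + 1·-14 + 2·1 = -27
  a_11 = -1·-27 + -1·20 + 1·-5 + 2·-14 = -26
  a_12 = -1·-26 + -1·-27 + 1·20 + 2·-5 = 63

-1,-1,1,2 ; 63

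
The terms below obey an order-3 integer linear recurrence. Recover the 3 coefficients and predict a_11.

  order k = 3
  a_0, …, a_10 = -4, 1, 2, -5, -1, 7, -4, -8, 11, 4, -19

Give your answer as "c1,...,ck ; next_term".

0,-1,1 ; 7

  a_3 = 0·2 + -1·1 + 1·-4 = -5
  a_4 = 0·-5 + -1·2 + 1·1 = -1
  a_5 = 0·-1 + -1·-5 + 1·2 = 7
  a_6 = 0·7 + -1·-1 + 1·-5 = -4
  a_7 = 0·-4 + -1·7 + 1·-1 = -8
  a_8 = 0·-8 + -1·-4 + 1·7 = 11
  a_9 = 0·11 + -1·-8 + 1·-4 = 4
  a_10 = 0·4 + -1·11 + 1·-8 = -19
  a_11 = 0·-19 + -1·4 + 1·11 = 7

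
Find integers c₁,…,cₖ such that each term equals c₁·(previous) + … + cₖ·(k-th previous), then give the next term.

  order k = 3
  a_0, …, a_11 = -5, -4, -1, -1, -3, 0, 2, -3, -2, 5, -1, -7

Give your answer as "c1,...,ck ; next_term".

0,-1,1 ; 6

  a_3 = 0·-1 + -1·-4 + 1·-5 = -1
  a_4 = 0·-1 + -1·-1 + 1·-4 = -3
  a_5 = 0·-3 + -1·-1 + 1·-1 = 0
  a_6 = 0·0 + -1·-3 + 1·-1 = 2
  a_7 = 0·2 + -1·0 + 1·-3 = -3
  a_8 = 0·-3 + -1·2 + 1·0 = -2
  a_9 = 0·-2 + -1·-3 + 1·2 = 5
  a_10 = 0·5 + -1·-2 + 1·-3 = -1
  a_11 = 0·-1 + -1·5 + 1·-2 = -7
  a_12 = 0·-7 + -1·-1 + 1·5 = 6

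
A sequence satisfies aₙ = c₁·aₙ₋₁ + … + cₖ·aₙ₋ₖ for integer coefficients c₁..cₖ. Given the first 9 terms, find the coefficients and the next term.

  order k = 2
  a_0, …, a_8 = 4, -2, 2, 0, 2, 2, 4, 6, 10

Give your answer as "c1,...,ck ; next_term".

1,1 ; 16

  a_2 = 1·-2 + 1·4 = 2
  a_3 = 1·2 + 1·-2 = 0
  a_4 = 1·0 + 1·2 = 2
  a_5 = 1·2 + 1·0 = 2
  a_6 = 1·2 + 1·2 = 4
  a_7 = 1·4 + 1·2 = 6
  a_8 = 1·6 + 1·4 = 10
  a_9 = 1·10 + 1·6 = 16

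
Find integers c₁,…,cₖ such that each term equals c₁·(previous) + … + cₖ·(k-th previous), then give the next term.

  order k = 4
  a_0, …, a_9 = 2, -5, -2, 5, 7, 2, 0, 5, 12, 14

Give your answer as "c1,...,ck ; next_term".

  a_4 = 1·5 + 0·-2 + 0·-5 + 1·2 = 7
  a_5 = 1·7 + 0·5 + 0·-2 + 1·-5 = 2
  a_6 = 1·2 + 0·7 + 0·5 + 1·-2 = 0
  a_7 = 1·0 + 0·2 + 0·7 + 1·5 = 5
  a_8 = 1·5 + 0·0 + 0·2 + 1·7 = 12
  a_9 = 1·12 + 0·5 + 0·0 + 1·2 = 14
  a_10 = 1·14 + 0·12 + 0·5 + 1·0 = 14

1,0,0,1 ; 14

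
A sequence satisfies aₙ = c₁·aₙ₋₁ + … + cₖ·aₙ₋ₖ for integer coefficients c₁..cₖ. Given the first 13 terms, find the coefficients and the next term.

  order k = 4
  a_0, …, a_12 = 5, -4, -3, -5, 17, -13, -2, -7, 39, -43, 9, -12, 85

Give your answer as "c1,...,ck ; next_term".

  a_4 = -1·-5 + -1·-3 + -1·-4 + 1·5 = 17
  a_5 = -1·17 + -1·-5 + -1·-3 + 1·-4 = -13
  a_6 = -1·-13 + -1·17 + -1·-5 + 1·-3 = -2
  a_7 = -1·-2 + -1·-13 + -1·17 + 1·-5 = -7
  a_8 = -1·-7 + -1·-2 + -1·-13 + 1·17 = 39
  a_9 = -1·39 + -1·-7 + -1·-2 + 1·-13 = -43
  a_10 = -1·-43 + -1·39 + -1·-7 + 1·-2 = 9
  a_11 = -1·9 + -1·-43 + -1·39 + 1·-7 = -12
  a_12 = -1·-12 + -1·9 + -1·-43 + 1·39 = 85
  a_13 = -1·85 + -1·-12 + -1·9 + 1·-43 = -125

-1,-1,-1,1 ; -125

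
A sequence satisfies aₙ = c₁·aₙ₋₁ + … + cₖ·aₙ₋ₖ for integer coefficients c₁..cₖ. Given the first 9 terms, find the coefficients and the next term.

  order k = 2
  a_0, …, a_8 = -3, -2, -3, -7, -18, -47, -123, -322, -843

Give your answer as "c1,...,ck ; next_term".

3,-1 ; -2207

  a_2 = 3·-2 + -1·-3 = -3
  a_3 = 3·-3 + -1·-2 = -7
  a_4 = 3·-7 + -1·-3 = -18
  a_5 = 3·-18 + -1·-7 = -47
  a_6 = 3·-47 + -1·-18 = -123
  a_7 = 3·-123 + -1·-47 = -322
  a_8 = 3·-322 + -1·-123 = -843
  a_9 = 3·-843 + -1·-322 = -2207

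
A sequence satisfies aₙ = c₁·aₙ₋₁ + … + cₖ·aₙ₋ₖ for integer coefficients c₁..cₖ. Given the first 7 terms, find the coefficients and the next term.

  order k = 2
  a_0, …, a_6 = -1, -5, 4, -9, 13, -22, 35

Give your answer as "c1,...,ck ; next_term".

-1,1 ; -57

  a_2 = -1·-5 + 1·-1 = 4
  a_3 = -1·4 + 1·-5 = -9
  a_4 = -1·-9 + 1·4 = 13
  a_5 = -1·13 + 1·-9 = -22
  a_6 = -1·-22 + 1·13 = 35
  a_7 = -1·35 + 1·-22 = -57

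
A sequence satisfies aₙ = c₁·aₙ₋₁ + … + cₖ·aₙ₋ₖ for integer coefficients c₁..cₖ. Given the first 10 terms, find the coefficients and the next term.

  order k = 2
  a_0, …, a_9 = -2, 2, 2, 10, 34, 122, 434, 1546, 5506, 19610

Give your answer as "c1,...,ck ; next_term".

  a_2 = 3·2 + 2·-2 = 2
  a_3 = 3·2 + 2·2 = 10
  a_4 = 3·10 + 2·2 = 34
  a_5 = 3·34 + 2·10 = 122
  a_6 = 3·122 + 2·34 = 434
  a_7 = 3·434 + 2·122 = 1546
  a_8 = 3·1546 + 2·434 = 5506
  a_9 = 3·5506 + 2·1546 = 19610
  a_10 = 3·19610 + 2·5506 = 69842

3,2 ; 69842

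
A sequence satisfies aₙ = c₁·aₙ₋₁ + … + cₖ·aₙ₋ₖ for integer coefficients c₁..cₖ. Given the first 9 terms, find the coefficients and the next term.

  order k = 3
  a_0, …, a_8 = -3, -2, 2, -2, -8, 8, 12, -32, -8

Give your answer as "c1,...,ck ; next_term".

0,-2,2 ; 88

  a_3 = 0·2 + -2·-2 + 2·-3 = -2
  a_4 = 0·-2 + -2·2 + 2·-2 = -8
  a_5 = 0·-8 + -2·-2 + 2·2 = 8
  a_6 = 0·8 + -2·-8 + 2·-2 = 12
  a_7 = 0·12 + -2·8 + 2·-8 = -32
  a_8 = 0·-32 + -2·12 + 2·8 = -8
  a_9 = 0·-8 + -2·-32 + 2·12 = 88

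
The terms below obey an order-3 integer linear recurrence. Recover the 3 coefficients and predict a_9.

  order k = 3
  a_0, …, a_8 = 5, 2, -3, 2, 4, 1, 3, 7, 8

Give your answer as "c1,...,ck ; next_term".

  a_3 = 1·-3 + 0·2 + 1·5 = 2
  a_4 = 1·2 + 0·-3 + 1·2 = 4
  a_5 = 1·4 + 0·2 + 1·-3 = 1
  a_6 = 1·1 + 0·4 + 1·2 = 3
  a_7 = 1·3 + 0·1 + 1·4 = 7
  a_8 = 1·7 + 0·3 + 1·1 = 8
  a_9 = 1·8 + 0·7 + 1·3 = 11

1,0,1 ; 11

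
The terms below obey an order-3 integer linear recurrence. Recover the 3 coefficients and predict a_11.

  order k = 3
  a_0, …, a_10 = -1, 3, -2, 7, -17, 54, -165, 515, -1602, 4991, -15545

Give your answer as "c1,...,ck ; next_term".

-3,1,2 ; 48422

  a_3 = -3·-2 + 1·3 + 2·-1 = 7
  a_4 = -3·7 + 1·-2 + 2·3 = -17
  a_5 = -3·-17 + 1·7 + 2·-2 = 54
  a_6 = -3·54 + 1·-17 + 2·7 = -165
  a_7 = -3·-165 + 1·54 + 2·-17 = 515
  a_8 = -3·515 + 1·-165 + 2·54 = -1602
  a_9 = -3·-1602 + 1·515 + 2·-165 = 4991
  a_10 = -3·4991 + 1·-1602 + 2·515 = -15545
  a_11 = -3·-15545 + 1·4991 + 2·-1602 = 48422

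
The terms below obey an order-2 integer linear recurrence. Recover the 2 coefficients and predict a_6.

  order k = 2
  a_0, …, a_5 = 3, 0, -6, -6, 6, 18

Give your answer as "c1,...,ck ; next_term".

  a_2 = 1·0 + -2·3 = -6
  a_3 = 1·-6 + -2·0 = -6
  a_4 = 1·-6 + -2·-6 = 6
  a_5 = 1·6 + -2·-6 = 18
  a_6 = 1·18 + -2·6 = 6

1,-2 ; 6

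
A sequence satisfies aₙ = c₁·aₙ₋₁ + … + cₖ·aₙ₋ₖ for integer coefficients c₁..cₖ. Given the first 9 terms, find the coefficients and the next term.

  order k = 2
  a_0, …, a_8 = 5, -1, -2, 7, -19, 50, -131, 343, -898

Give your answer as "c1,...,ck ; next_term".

  a_2 = -3·-1 + -1·5 = -2
  a_3 = -3·-2 + -1·-1 = 7
  a_4 = -3·7 + -1·-2 = -19
  a_5 = -3·-19 + -1·7 = 50
  a_6 = -3·50 + -1·-19 = -131
  a_7 = -3·-131 + -1·50 = 343
  a_8 = -3·343 + -1·-131 = -898
  a_9 = -3·-898 + -1·343 = 2351

-3,-1 ; 2351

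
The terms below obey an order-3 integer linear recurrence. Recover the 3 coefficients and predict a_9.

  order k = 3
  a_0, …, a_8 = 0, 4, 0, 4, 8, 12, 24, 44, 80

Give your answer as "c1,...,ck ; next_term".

  a_3 = 1·0 + 1·4 + 1·0 = 4
  a_4 = 1·4 + 1·0 + 1·4 = 8
  a_5 = 1·8 + 1·4 + 1·0 = 12
  a_6 = 1·12 + 1·8 + 1·4 = 24
  a_7 = 1·24 + 1·12 + 1·8 = 44
  a_8 = 1·44 + 1·24 + 1·12 = 80
  a_9 = 1·80 + 1·44 + 1·24 = 148

1,1,1 ; 148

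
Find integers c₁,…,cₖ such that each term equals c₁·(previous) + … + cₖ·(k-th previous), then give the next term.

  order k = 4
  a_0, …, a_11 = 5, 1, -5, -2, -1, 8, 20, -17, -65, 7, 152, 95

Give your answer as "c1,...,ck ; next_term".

  a_4 = 0·-2 + -3·-5 + -1·1 + -3·5 = -1
  a_5 = 0·-1 + -3·-2 + -1·-5 + -3·1 = 8
  a_6 = 0·8 + -3·-1 + -1·-2 + -3·-5 = 20
  a_7 = 0·20 + -3·8 + -1·-1 + -3·-2 = -17
  a_8 = 0·-17 + -3·20 + -1·8 + -3·-1 = -65
  a_9 = 0·-65 + -3·-17 + -1·20 + -3·8 = 7
  a_10 = 0·7 + -3·-65 + -1·-17 + -3·20 = 152
  a_11 = 0·152 + -3·7 + -1·-65 + -3·-17 = 95
  a_12 = 0·95 + -3·152 + -1·7 + -3·-65 = -268

0,-3,-1,-3 ; -268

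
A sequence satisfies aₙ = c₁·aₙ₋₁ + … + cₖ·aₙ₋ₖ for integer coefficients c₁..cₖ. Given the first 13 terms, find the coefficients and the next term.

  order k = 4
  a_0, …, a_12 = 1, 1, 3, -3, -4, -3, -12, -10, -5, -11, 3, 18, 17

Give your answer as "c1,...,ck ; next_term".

  a_4 = 1·-3 + 0·3 + 1·1 + -2·1 = -4
  a_5 = 1·-4 + 0·-3 + 1·3 + -2·1 = -3
  a_6 = 1·-3 + 0·-4 + 1·-3 + -2·3 = -12
  a_7 = 1·-12 + 0·-3 + 1·-4 + -2·-3 = -10
  a_8 = 1·-10 + 0·-12 + 1·-3 + -2·-4 = -5
  a_9 = 1·-5 + 0·-10 + 1·-12 + -2·-3 = -11
  a_10 = 1·-11 + 0·-5 + 1·-10 + -2·-12 = 3
  a_11 = 1·3 + 0·-11 + 1·-5 + -2·-10 = 18
  a_12 = 1·18 + 0·3 + 1·-11 + -2·-5 = 17
  a_13 = 1·17 + 0·18 + 1·3 + -2·-11 = 42

1,0,1,-2 ; 42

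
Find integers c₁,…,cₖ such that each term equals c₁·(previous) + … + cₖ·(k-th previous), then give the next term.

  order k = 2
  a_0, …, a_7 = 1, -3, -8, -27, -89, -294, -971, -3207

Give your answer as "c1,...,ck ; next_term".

  a_2 = 3·-3 + 1·1 = -8
  a_3 = 3·-8 + 1·-3 = -27
  a_4 = 3·-27 + 1·-8 = -89
  a_5 = 3·-89 + 1·-27 = -294
  a_6 = 3·-294 + 1·-89 = -971
  a_7 = 3·-971 + 1·-294 = -3207
  a_8 = 3·-3207 + 1·-971 = -10592

3,1 ; -10592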